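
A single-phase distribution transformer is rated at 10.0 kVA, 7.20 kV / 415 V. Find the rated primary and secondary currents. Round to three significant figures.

I_p = S/V_p = 10000/7200 = 1.39 A.
I_s = S/V_s = 10000/415 = 24.1 A.

I_p ≈ 1.39 A, I_s ≈ 24.1 A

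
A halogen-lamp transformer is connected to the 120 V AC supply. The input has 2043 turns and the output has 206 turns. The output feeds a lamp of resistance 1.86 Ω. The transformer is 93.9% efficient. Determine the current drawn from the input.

I_in ≈ 0.699 A

V_out = 120 × 206/2043 = 12.100 V.
I_out = V_out/R = 12.100/1.86 = 6.5053 A.
P_out = V_out I_out = 12.100 × 6.5053 = 78.713 W.
P_in = P_out/η = 78.713/0.939 = 83.827 W.
I_in = P_in/V_in = 83.827/120 = 0.699 A.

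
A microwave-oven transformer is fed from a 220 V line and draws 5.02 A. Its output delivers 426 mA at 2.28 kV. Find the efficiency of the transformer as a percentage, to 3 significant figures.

P_in = 220 × 5.02 = 1104.40 W.
P_out = 2280 × 0.426 = 971.280 W.
η = P_out/P_in = 971.280/1104.40 = 0.879.

η ≈ 87.9%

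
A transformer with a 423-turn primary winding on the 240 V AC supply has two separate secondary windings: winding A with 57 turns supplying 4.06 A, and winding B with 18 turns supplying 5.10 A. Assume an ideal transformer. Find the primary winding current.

V_A = 240 × 57/423 = 32.340 V; V_B = 240 × 18/423 = 10.213 V.
P_out = V_A I_A + V_B I_B = 32.340×4.06 + 10.213×5.10 = 131.30 + 52.085 = 183.39 W.
Ideal ⇒ P_in = P_out, so I_p = P_out/V_p = 183.39/240 = 0.764 A.

I_p ≈ 0.764 A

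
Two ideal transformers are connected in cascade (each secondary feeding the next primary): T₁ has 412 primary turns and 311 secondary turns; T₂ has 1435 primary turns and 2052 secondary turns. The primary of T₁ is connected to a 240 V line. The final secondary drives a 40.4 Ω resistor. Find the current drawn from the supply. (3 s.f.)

I_supply ≈ 6.92 A

After T₁: V = 240.00 × 311/412 = 181.17 V.
After T₂: V = 181.17 × 2052/1435 = 259.06 V.
I_load = 259.06/40.4 = 6.4124 A, so P_out = 259.06 × 6.4124 = 1661.2 W.
All ideal ⇒ P_in = P_out, so I_supply = 1661.2/240 = 6.92 A.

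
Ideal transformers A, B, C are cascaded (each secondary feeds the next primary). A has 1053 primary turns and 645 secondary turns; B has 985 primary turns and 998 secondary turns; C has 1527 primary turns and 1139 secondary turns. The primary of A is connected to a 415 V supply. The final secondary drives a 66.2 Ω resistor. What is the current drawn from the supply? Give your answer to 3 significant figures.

Secondary of A: V = 415.00 × 645/1053 = 254.20 V.
Secondary of B: V = 254.20 × 998/985 = 257.56 V.
Secondary of C: V = 257.56 × 1139/1527 = 192.11 V.
I_load = 192.11/66.2 = 2.9020 A, so P_out = 192.11 × 2.9020 = 557.52 W.
All ideal ⇒ P_in = P_out, so I_supply = 557.52/415 = 1.34 A.

I_supply ≈ 1.34 A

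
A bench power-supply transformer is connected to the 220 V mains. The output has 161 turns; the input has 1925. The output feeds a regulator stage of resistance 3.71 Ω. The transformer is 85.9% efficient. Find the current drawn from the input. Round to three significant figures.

I_in ≈ 0.483 A

V_out = 220 × 161/1925 = 18.400 V.
I_out = V_out/R = 18.400/3.71 = 4.9596 A.
P_out = V_out I_out = 18.400 × 4.9596 = 91.256 W.
P_in = P_out/η = 91.256/0.859 = 106.24 W.
I_in = P_in/V_in = 106.24/220 = 0.483 A.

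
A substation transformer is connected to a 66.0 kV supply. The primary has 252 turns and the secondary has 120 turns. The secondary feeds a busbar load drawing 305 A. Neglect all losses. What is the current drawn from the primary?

I_p ≈ 145 A

For an ideal transformer I_p N_p = I_s N_s, so I_p = 305 × 120/252 = 145 A.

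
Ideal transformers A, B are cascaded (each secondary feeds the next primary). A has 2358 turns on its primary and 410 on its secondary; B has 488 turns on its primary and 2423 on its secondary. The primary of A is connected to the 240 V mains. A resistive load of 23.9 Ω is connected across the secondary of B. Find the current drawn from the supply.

I_supply ≈ 7.48 A

After A: V = 240.00 × 410/2358 = 41.730 V.
After B: V = 41.730 × 2423/488 = 207.20 V.
I_load = 207.20/23.9 = 8.6694 A, so P_out = 207.20 × 8.6694 = 1796.3 W.
All ideal ⇒ P_in = P_out, so I_supply = 1796.3/240 = 7.48 A.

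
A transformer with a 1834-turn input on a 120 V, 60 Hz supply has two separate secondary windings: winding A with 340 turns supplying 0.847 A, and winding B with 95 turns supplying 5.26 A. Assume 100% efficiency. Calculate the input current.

V_A = 120 × 340/1834 = 22.246 V; V_B = 120 × 95/1834 = 6.2159 V.
P_out = V_A I_A + V_B I_B = 22.246×0.847 + 6.2159×5.26 = 18.843 + 32.696 = 51.538 W.
Ideal ⇒ P_in = P_out, so I_in = P_out/V_in = 51.538/120 = 0.429 A.

I_in ≈ 0.429 A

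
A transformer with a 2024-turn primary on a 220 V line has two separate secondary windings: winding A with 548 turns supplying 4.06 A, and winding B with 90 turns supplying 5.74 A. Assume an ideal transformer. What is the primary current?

V_A = 220 × 548/2024 = 59.565 V; V_B = 220 × 90/2024 = 9.7826 V.
P_out = V_A I_A + V_B I_B = 59.565×4.06 + 9.7826×5.74 = 241.83 + 56.152 = 297.99 W.
Ideal ⇒ P_in = P_out, so I_p = P_out/V_p = 297.99/220 = 1.35 A.

I_p ≈ 1.35 A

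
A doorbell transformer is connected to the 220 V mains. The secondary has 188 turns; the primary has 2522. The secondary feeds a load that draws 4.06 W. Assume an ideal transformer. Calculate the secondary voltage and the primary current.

V_s = V_p × N_s/N_p = 220 × 188/2522 = 16.400 V.
I_s = P/V_s = 4.06/16.400 = 0.24757 A.
I_p = I_s × N_s/N_p = 0.24757 × 188/2522 = 0.0185 A.

V_s ≈ 16.4 V, I_p ≈ 0.0185 A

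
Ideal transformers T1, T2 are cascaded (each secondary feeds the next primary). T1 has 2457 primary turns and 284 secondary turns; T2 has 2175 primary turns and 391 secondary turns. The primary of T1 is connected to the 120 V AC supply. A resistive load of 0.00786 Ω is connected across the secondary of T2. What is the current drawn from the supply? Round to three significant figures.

Secondary of T1: V = 120.00 × 284/2457 = 13.871 V.
Secondary of T2: V = 13.871 × 391/2175 = 2.4935 V.
I_load = 2.4935/0.00786 = 317.24 A, so P_out = 2.4935 × 317.24 = 791.05 W.
All ideal ⇒ P_in = P_out, so I_supply = 791.05/120 = 6.59 A.

I_supply ≈ 6.59 A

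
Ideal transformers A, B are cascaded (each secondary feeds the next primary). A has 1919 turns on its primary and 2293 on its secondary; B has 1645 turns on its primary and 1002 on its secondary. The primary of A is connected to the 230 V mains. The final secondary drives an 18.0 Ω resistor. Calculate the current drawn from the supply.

I_supply ≈ 6.77 A

After A: V = 230.00 × 2293/1919 = 274.83 V.
After B: V = 274.83 × 1002/1645 = 167.40 V.
I_load = 167.40/18.0 = 9.3001 A, so P_out = 167.40 × 9.3001 = 1556.8 W.
All ideal ⇒ P_in = P_out, so I_supply = 1556.8/230 = 6.77 A.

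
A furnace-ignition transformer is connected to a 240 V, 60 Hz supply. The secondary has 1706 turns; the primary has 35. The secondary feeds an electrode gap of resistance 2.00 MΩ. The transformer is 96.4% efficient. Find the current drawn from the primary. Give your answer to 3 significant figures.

I_p ≈ 0.296 A

V_s = 240 × 1706/35 = 11698 V.
I_s = V_s/R = 11698/(2.00×10^6) = 0.0058491 A.
P_out = V_s I_s = 11698 × 0.0058491 = 68.425 W.
P_in = P_out/η = 68.425/0.964 = 70.980 W.
I_p = P_in/V_p = 70.980/240 = 0.296 A.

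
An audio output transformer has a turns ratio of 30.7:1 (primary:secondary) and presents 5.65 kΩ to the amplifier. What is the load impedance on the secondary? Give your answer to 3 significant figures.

Z_s ≈ 5.99 Ω

Z_s = Z_p/(N_p/N_s)² = 5650/30.7² = 5.99 Ω.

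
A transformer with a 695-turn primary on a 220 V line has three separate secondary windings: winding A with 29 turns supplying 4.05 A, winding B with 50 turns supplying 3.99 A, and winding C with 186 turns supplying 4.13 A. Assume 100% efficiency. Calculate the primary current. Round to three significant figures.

V_A = 220 × 29/695 = 9.1799 V; V_B = 220 × 50/695 = 15.827 V; V_C = 220 × 186/695 = 58.878 V.
P_out = V_A I_A + V_B I_B + V_C I_C = 9.1799×4.05 + 15.827×3.99 + 58.878×4.13 = 37.178 + 63.151 + 243.16 = 343.49 W.
Ideal ⇒ P_in = P_out, so I_p = P_out/V_p = 343.49/220 = 1.56 A.

I_p ≈ 1.56 A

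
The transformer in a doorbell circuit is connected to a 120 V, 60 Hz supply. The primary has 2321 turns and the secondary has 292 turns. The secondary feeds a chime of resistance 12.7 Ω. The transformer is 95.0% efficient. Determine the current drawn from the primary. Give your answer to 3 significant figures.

V_s = 120 × 292/2321 = 15.097 V.
I_s = V_s/R = 15.097/12.7 = 1.1887 A.
P_out = V_s I_s = 15.097 × 1.1887 = 17.946 W.
P_in = P_out/η = 17.946/0.950 = 18.891 W.
I_p = P_in/V_p = 18.891/120 = 0.157 A.

I_p ≈ 0.157 A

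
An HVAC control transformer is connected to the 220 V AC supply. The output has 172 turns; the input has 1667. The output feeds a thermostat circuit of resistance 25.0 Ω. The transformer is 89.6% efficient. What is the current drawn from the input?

I_in ≈ 0.105 A

V_out = 220 × 172/1667 = 22.699 V.
I_out = V_out/R = 22.699/25.0 = 0.90798 A.
P_out = V_out I_out = 22.699 × 0.90798 = 20.611 W.
P_in = P_out/η = 20.611/0.896 = 23.003 W.
I_in = P_in/V_in = 23.003/220 = 0.105 A.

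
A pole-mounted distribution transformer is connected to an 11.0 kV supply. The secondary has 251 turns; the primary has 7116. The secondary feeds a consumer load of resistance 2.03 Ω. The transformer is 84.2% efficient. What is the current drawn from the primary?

V_s = 11000 × 251/7116 = 388.00 V.
I_s = V_s/R = 388.00/2.03 = 191.13 A.
P_out = V_s I_s = 388.00 × 191.13 = 74159 W.
P_in = P_out/η = 74159/0.842 = 88075 W.
I_p = P_in/V_p = 88075/11000 = 8.01 A.

I_p ≈ 8.01 A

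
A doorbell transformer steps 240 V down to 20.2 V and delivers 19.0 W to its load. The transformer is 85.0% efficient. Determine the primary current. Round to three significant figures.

I_p ≈ 0.0931 A

P_in = P_out/η = 19.0/0.850 = 22.353 W.
I_p = P_in/V_p = 22.353/240 = 0.0931 A.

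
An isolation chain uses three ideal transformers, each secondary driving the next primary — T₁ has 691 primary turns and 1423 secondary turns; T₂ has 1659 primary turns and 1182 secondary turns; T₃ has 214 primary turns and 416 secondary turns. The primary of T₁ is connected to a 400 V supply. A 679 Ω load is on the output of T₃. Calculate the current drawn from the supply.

Secondary of T₁: V = 400.00 × 1423/691 = 823.73 V.
Secondary of T₂: V = 823.73 × 1182/1659 = 586.89 V.
Secondary of T₃: V = 586.89 × 416/214 = 1140.9 V.
I_load = 1140.9/679 = 1.6802 A, so P_out = 1140.9 × 1.6802 = 1916.9 W.
All ideal ⇒ P_in = P_out, so I_supply = 1916.9/400 = 4.79 A.

I_supply ≈ 4.79 A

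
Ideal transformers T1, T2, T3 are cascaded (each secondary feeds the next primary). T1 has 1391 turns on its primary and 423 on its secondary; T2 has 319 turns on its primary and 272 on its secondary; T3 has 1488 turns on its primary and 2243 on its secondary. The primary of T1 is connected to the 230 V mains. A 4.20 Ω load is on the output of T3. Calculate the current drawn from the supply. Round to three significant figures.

I_supply ≈ 8.37 A

After T1: V = 230.00 × 423/1391 = 69.942 V.
After T2: V = 69.942 × 272/319 = 59.637 V.
After T3: V = 59.637 × 2243/1488 = 89.897 V.
I_load = 89.897/4.20 = 21.404 A, so P_out = 89.897 × 21.404 = 1924.2 W.
All ideal ⇒ P_in = P_out, so I_supply = 1924.2/230 = 8.37 A.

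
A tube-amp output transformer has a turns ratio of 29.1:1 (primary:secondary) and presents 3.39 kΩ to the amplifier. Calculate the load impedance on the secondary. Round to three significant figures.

Z_s = Z_p/(N_p/N_s)² = 3390/29.1² = 4.00 Ω.

Z_s ≈ 4.00 Ω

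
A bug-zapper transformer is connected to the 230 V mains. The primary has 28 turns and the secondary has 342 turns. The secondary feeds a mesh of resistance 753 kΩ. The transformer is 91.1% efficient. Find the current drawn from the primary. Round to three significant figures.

V_s = 230 × 342/28 = 2809.3 V.
I_s = V_s/R = 2809.3/753000 = 0.0037308 A.
P_out = V_s I_s = 2809.3 × 0.0037308 = 10.481 W.
P_in = P_out/η = 10.481/0.911 = 11.505 W.
I_p = P_in/V_p = 11.505/230 = 0.0500 A.

I_p ≈ 0.0500 A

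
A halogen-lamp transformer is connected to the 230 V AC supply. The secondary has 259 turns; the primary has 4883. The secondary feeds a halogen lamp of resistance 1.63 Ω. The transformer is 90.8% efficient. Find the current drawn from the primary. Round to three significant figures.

V_s = 230 × 259/4883 = 12.199 V.
I_s = V_s/R = 12.199/1.63 = 7.4843 A.
P_out = V_s I_s = 12.199 × 7.4843 = 91.305 W.
P_in = P_out/η = 91.305/0.908 = 100.56 W.
I_p = P_in/V_p = 100.56/230 = 0.437 A.

I_p ≈ 0.437 A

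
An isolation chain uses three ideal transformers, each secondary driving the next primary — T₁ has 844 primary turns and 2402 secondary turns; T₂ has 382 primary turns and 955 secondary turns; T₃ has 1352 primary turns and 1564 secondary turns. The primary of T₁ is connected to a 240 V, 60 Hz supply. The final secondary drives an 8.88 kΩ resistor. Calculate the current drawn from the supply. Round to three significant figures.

After T₁: V = 240.00 × 2402/844 = 683.03 V.
After T₂: V = 683.03 × 955/382 = 1707.6 V.
After T₃: V = 1707.6 × 1564/1352 = 1975.3 V.
I_load = 1975.3/8880 = 0.22245 A, so P_out = 1975.3 × 0.22245 = 439.41 W.
All ideal ⇒ P_in = P_out, so I_supply = 439.41/240 = 1.83 A.

I_supply ≈ 1.83 A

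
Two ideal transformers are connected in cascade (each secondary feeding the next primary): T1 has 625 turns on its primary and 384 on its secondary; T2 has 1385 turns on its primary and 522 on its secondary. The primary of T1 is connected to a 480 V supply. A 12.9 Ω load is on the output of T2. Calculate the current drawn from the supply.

I_supply ≈ 2.00 A

Secondary of T1: V = 480.00 × 384/625 = 294.91 V.
Secondary of T2: V = 294.91 × 522/1385 = 111.15 V.
I_load = 111.15/12.9 = 8.6164 A, so P_out = 111.15 × 8.6164 = 957.72 W.
All ideal ⇒ P_in = P_out, so I_supply = 957.72/480 = 2.00 A.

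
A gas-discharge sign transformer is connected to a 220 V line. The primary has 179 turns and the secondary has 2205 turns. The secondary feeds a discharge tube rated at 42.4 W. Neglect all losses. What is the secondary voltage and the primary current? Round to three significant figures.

V_s ≈ 2710 V, I_p ≈ 0.193 A

V_s = V_p × N_s/N_p = 220 × 2205/179 = 2710.1 V.
I_s = P/V_s = 42.4/2710.1 = 0.015645 A.
I_p = I_s × N_s/N_p = 0.015645 × 2205/179 = 0.193 A.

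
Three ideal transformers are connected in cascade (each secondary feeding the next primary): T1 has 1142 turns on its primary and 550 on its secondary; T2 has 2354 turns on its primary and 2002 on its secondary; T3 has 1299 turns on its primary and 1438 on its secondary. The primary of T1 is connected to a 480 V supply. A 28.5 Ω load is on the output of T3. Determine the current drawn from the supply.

After T1: V = 480.00 × 550/1142 = 231.17 V.
After T2: V = 231.17 × 2002/2354 = 196.61 V.
After T3: V = 196.61 × 1438/1299 = 217.64 V.
I_load = 217.64/28.5 = 7.6366 A, so P_out = 217.64 × 7.6366 = 1662.1 W.
All ideal ⇒ P_in = P_out, so I_supply = 1662.1/480 = 3.46 A.

I_supply ≈ 3.46 A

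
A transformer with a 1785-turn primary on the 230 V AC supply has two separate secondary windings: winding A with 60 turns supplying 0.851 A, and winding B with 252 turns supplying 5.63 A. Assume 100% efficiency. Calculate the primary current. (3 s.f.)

I_p ≈ 0.823 A

V_A = 230 × 60/1785 = 7.7311 V; V_B = 230 × 252/1785 = 32.471 V.
P_out = V_A I_A + V_B I_B = 7.7311×0.851 + 32.471×5.63 = 6.5792 + 182.81 = 189.39 W.
Ideal ⇒ P_in = P_out, so I_p = P_out/V_p = 189.39/230 = 0.823 A.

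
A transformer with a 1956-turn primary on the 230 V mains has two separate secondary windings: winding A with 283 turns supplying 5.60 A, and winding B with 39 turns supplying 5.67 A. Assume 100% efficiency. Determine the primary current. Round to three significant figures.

V_A = 230 × 283/1956 = 33.277 V; V_B = 230 × 39/1956 = 4.5859 V.
P_out = V_A I_A + V_B I_B = 33.277×5.60 + 4.5859×5.67 = 186.35 + 26.002 = 212.35 W.
Ideal ⇒ P_in = P_out, so I_p = P_out/V_p = 212.35/230 = 0.923 A.

I_p ≈ 0.923 A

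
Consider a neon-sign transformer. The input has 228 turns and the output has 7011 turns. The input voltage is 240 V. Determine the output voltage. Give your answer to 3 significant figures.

V_out ≈ 7380 V

V_out/V_in = N_out/N_in, so V_out = 240 × 7011/228 = 7380 V.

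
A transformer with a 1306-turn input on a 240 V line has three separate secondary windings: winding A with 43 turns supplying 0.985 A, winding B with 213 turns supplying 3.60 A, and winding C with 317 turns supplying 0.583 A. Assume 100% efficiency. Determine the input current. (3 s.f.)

I_in ≈ 0.761 A

V_A = 240 × 43/1306 = 7.9020 V; V_B = 240 × 213/1306 = 39.142 V; V_C = 240 × 317/1306 = 58.254 V.
P_out = V_A I_A + V_B I_B + V_C I_C = 7.9020×0.985 + 39.142×3.60 + 58.254×0.583 = 7.7835 + 140.91 + 33.962 = 182.66 W.
Ideal ⇒ P_in = P_out, so I_in = P_out/V_in = 182.66/240 = 0.761 A.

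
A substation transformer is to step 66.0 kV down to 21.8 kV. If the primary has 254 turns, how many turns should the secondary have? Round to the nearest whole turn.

N_s = 84 turns

N_s/N_p = V_s/V_p, so N_s = 254 × 21800/66000 = 83.9 ≈ 84 turns.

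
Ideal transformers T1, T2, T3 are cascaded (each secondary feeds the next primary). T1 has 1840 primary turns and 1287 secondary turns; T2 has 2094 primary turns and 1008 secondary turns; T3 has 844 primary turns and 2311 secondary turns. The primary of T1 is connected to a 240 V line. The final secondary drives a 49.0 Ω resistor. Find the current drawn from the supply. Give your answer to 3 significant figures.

I_supply ≈ 4.16 A

After T1: V = 240.00 × 1287/1840 = 167.87 V.
After T2: V = 167.87 × 1008/2094 = 80.808 V.
After T3: V = 80.808 × 2311/844 = 221.27 V.
I_load = 221.27/49.0 = 4.5156 A, so P_out = 221.27 × 4.5156 = 999.15 W.
All ideal ⇒ P_in = P_out, so I_supply = 999.15/240 = 4.16 A.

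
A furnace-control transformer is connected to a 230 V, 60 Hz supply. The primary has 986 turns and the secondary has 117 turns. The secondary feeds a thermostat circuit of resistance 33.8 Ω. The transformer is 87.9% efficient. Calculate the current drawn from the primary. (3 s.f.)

I_p ≈ 0.109 A

V_s = 230 × 117/986 = 27.292 V.
I_s = V_s/R = 27.292/33.8 = 0.80746 A.
P_out = V_s I_s = 27.292 × 0.80746 = 22.037 W.
P_in = P_out/η = 22.037/0.879 = 25.071 W.
I_p = P_in/V_p = 25.071/230 = 0.109 A.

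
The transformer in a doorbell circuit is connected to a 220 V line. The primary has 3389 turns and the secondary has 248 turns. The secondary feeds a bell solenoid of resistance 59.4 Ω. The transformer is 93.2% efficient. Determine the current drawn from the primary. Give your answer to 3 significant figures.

I_p ≈ 0.0213 A

V_s = 220 × 248/3389 = 16.099 V.
I_s = V_s/R = 16.099/59.4 = 0.27103 A.
P_out = V_s I_s = 16.099 × 0.27103 = 4.3633 W.
P_in = P_out/η = 4.3633/0.932 = 4.6817 W.
I_p = P_in/V_p = 4.6817/220 = 0.0213 A.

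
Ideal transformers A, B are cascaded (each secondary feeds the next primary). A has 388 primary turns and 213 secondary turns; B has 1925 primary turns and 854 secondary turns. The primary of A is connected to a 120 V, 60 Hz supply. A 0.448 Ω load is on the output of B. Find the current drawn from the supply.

I_supply ≈ 15.9 A

Secondary of A: V = 120.00 × 213/388 = 65.876 V.
Secondary of B: V = 65.876 × 854/1925 = 29.225 V.
I_load = 29.225/0.448 = 65.235 A, so P_out = 29.225 × 65.235 = 1906.5 W.
All ideal ⇒ P_in = P_out, so I_supply = 1906.5/120 = 15.9 A.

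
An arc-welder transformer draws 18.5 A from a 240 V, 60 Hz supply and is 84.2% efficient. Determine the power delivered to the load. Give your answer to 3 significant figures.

P_out ≈ 3740 W

P_in = V_p I_p = 240 × 18.5 = 4440.0 W.
P_out = η P_in = 0.842 × 4440.0 = 3740 W.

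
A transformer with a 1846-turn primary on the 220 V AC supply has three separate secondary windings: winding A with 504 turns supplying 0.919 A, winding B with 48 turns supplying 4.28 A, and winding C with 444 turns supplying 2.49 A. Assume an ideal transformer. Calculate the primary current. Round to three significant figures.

V_A = 220 × 504/1846 = 60.065 V; V_B = 220 × 48/1846 = 5.7205 V; V_C = 220 × 444/1846 = 52.914 V.
P_out = V_A I_A + V_B I_B + V_C I_C = 60.065×0.919 + 5.7205×4.28 + 52.914×2.49 = 55.200 + 24.484 + 131.76 = 211.44 W.
Ideal ⇒ P_in = P_out, so I_p = P_out/V_p = 211.44/220 = 0.961 A.

I_p ≈ 0.961 A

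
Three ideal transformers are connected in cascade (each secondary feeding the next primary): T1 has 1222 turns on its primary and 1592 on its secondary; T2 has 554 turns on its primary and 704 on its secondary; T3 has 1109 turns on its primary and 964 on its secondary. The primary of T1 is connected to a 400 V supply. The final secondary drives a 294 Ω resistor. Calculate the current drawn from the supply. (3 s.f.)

I_supply ≈ 2.82 A

After T1: V = 400.00 × 1592/1222 = 521.11 V.
After T2: V = 521.11 × 704/554 = 662.21 V.
After T3: V = 662.21 × 964/1109 = 575.63 V.
I_load = 575.63/294 = 1.9579 A, so P_out = 575.63 × 1.9579 = 1127.0 W.
All ideal ⇒ P_in = P_out, so I_supply = 1127.0/400 = 2.82 A.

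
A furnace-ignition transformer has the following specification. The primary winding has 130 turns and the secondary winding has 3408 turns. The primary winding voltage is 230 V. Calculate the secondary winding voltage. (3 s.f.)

V_s/V_p = N_s/N_p, so V_s = 230 × 3408/130 = 6030 V.

V_s ≈ 6030 V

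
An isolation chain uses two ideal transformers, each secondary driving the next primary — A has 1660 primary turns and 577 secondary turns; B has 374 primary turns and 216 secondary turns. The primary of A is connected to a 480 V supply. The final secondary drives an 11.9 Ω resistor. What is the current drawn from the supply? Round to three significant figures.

After A: V = 480.00 × 577/1660 = 166.84 V.
After B: V = 166.84 × 216/374 = 96.359 V.
I_load = 96.359/11.9 = 8.0974 A, so P_out = 96.359 × 8.0974 = 780.25 W.
All ideal ⇒ P_in = P_out, so I_supply = 780.25/480 = 1.63 A.

I_supply ≈ 1.63 A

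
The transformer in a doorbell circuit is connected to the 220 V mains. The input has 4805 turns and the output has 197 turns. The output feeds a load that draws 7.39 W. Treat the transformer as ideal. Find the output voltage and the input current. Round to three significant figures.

V_out = V_in × N_out/N_in = 220 × 197/4805 = 9.0198 V.
I_out = P/V_out = 7.39/9.0198 = 0.81931 A.
I_in = I_out × N_out/N_in = 0.81931 × 197/4805 = 0.0336 A.

V_out ≈ 9.02 V, I_in ≈ 0.0336 A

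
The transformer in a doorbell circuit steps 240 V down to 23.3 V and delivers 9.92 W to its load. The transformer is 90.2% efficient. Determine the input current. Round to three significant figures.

I_in ≈ 0.0458 A

P_in = P_out/η = 9.92/0.902 = 10.998 W.
I_in = P_in/V_in = 10.998/240 = 0.0458 A.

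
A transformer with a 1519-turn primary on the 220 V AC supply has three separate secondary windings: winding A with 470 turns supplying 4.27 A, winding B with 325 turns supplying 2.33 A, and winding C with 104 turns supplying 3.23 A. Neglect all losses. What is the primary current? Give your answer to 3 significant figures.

I_p ≈ 2.04 A

V_A = 220 × 470/1519 = 68.071 V; V_B = 220 × 325/1519 = 47.070 V; V_C = 220 × 104/1519 = 15.063 V.
P_out = V_A I_A + V_B I_B + V_C I_C = 68.071×4.27 + 47.070×2.33 + 15.063×3.23 = 290.66 + 109.67 + 48.652 = 448.99 W.
Ideal ⇒ P_in = P_out, so I_p = P_out/V_p = 448.99/220 = 2.04 A.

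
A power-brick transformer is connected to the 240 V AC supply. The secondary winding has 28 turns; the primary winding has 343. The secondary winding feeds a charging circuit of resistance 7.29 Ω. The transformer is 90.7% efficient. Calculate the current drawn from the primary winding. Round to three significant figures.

V_s = 240 × 28/343 = 19.592 V.
I_s = V_s/R = 19.592/7.29 = 2.6875 A.
P_out = V_s I_s = 19.592 × 2.6875 = 52.653 W.
P_in = P_out/η = 52.653/0.907 = 58.052 W.
I_p = P_in/V_p = 58.052/240 = 0.242 A.

I_p ≈ 0.242 A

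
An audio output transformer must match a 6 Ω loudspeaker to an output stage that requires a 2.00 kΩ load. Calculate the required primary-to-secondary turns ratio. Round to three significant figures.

Z_p/Z_s = (N_p/N_s)², so N_p/N_s = √(2000/6) = √333 = 18.3.

N_p/N_s ≈ 18.3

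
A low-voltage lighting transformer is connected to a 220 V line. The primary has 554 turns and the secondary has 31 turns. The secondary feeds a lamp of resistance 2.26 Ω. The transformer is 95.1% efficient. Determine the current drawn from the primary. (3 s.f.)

V_s = 220 × 31/554 = 12.310 V.
I_s = V_s/R = 12.310/2.26 = 5.4471 A.
P_out = V_s I_s = 12.310 × 5.4471 = 67.056 W.
P_in = P_out/η = 67.056/0.951 = 70.512 W.
I_p = P_in/V_p = 70.512/220 = 0.321 A.

I_p ≈ 0.321 A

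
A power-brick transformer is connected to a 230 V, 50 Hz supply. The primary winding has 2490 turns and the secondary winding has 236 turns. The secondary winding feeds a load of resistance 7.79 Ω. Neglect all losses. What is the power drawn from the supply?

V_s = V_p × N_s/N_p = 230 × 236/2490 = 21.799 V.
I_s = V_s/R = 21.799/7.79 = 2.7984 A.
I_p = I_s × N_s/N_p = 2.7984 × 236/2490 = 0.26523 A.
P = V_p I_p = 230 × 0.26523 = 61.0 W.

P ≈ 61.0 W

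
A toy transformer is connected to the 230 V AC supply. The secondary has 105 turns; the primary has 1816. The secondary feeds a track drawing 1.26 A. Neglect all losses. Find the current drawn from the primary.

For an ideal transformer I_p N_p = I_s N_s, so I_p = 1.26 × 105/1816 = 0.0729 A.

I_p ≈ 0.0729 A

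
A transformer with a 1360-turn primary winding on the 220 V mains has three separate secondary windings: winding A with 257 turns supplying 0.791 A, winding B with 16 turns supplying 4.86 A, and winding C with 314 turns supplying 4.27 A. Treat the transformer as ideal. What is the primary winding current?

I_p ≈ 1.19 A

V_A = 220 × 257/1360 = 41.574 V; V_B = 220 × 16/1360 = 2.5882 V; V_C = 220 × 314/1360 = 50.794 V.
P_out = V_A I_A + V_B I_B + V_C I_C = 41.574×0.791 + 2.5882×4.86 + 50.794×4.27 = 32.885 + 12.579 + 216.89 = 262.35 W.
Ideal ⇒ P_in = P_out, so I_p = P_out/V_p = 262.35/220 = 1.19 A.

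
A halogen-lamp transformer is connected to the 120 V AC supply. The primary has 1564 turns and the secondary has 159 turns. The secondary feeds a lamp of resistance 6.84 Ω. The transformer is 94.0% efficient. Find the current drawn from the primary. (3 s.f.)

I_p ≈ 0.193 A

V_s = 120 × 159/1564 = 12.199 V.
I_s = V_s/R = 12.199/6.84 = 1.7836 A.
P_out = V_s I_s = 12.199 × 1.7836 = 21.758 W.
P_in = P_out/η = 21.758/0.940 = 23.147 W.
I_p = P_in/V_p = 23.147/120 = 0.193 A.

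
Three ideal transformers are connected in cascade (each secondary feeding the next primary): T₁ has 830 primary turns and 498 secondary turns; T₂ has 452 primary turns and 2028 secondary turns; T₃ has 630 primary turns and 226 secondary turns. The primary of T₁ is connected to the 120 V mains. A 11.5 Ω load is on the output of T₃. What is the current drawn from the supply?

After T₁: V = 120.00 × 498/830 = 72.000 V.
After T₂: V = 72.000 × 2028/452 = 323.04 V.
After T₃: V = 323.04 × 226/630 = 115.89 V.
I_load = 115.89/11.5 = 10.077 A, so P_out = 115.89 × 10.077 = 1167.8 W.
All ideal ⇒ P_in = P_out, so I_supply = 1167.8/120 = 9.73 A.

I_supply ≈ 9.73 A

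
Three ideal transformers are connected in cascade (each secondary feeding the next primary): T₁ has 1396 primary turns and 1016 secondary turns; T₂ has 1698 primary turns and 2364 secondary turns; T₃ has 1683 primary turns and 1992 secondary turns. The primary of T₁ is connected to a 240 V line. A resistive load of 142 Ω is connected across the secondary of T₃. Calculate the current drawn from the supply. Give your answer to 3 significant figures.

I_supply ≈ 2.43 A

After T₁: V = 240.00 × 1016/1396 = 174.67 V.
After T₂: V = 174.67 × 2364/1698 = 243.18 V.
After T₃: V = 243.18 × 1992/1683 = 287.83 V.
I_load = 287.83/142 = 2.0270 A, so P_out = 287.83 × 2.0270 = 583.42 W.
All ideal ⇒ P_in = P_out, so I_supply = 583.42/240 = 2.43 A.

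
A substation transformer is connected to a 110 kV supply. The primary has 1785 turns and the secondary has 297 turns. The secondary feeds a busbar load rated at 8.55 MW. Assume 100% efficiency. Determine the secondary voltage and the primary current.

V_s = V_p × N_s/N_p = 110000 × 297/1785 = 18303 V.
I_s = P/V_s = 8.55×10^6/18303 = 467.15 A.
I_p = I_s × N_s/N_p = 467.15 × 297/1785 = 77.7 A.

V_s ≈ 18300 V, I_p ≈ 77.7 A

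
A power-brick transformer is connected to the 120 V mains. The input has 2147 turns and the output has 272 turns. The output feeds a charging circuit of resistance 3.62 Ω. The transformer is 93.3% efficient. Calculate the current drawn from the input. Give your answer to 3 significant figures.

V_out = 120 × 272/2147 = 15.203 V.
I_out = V_out/R = 15.203/3.62 = 4.1996 A.
P_out = V_out I_out = 15.203 × 4.1996 = 63.845 W.
P_in = P_out/η = 63.845/0.933 = 68.430 W.
I_in = P_in/V_in = 68.430/120 = 0.570 A.

I_in ≈ 0.570 A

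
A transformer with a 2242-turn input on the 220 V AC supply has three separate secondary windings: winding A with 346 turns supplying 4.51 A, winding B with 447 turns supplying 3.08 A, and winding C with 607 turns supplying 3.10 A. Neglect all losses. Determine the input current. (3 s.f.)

I_in ≈ 2.15 A

V_A = 220 × 346/2242 = 33.952 V; V_B = 220 × 447/2242 = 43.863 V; V_C = 220 × 607/2242 = 59.563 V.
P_out = V_A I_A + V_B I_B + V_C I_C = 33.952×4.51 + 43.863×3.08 + 59.563×3.10 = 153.12 + 135.10 + 184.64 = 472.86 W.
Ideal ⇒ P_in = P_out, so I_in = P_out/V_in = 472.86/220 = 2.15 A.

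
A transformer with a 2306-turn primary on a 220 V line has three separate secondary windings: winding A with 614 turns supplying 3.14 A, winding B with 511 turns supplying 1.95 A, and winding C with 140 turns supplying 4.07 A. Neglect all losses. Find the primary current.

I_p ≈ 1.52 A

V_A = 220 × 614/2306 = 58.578 V; V_B = 220 × 511/2306 = 48.751 V; V_C = 220 × 140/2306 = 13.356 V.
P_out = V_A I_A + V_B I_B + V_C I_C = 58.578×3.14 + 48.751×1.95 + 13.356×4.07 = 183.93 + 95.065 + 54.361 = 333.36 W.
Ideal ⇒ P_in = P_out, so I_p = P_out/V_p = 333.36/220 = 1.52 A.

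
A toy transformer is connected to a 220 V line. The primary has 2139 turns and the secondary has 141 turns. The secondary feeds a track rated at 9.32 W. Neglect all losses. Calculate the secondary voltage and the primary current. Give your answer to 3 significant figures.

V_s ≈ 14.5 V, I_p ≈ 0.0424 A

V_s = V_p × N_s/N_p = 220 × 141/2139 = 14.502 V.
I_s = P/V_s = 9.32/14.502 = 0.64267 A.
I_p = I_s × N_s/N_p = 0.64267 × 141/2139 = 0.0424 A.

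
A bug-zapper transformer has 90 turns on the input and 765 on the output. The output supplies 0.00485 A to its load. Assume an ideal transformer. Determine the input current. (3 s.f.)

I_in ≈ 0.0412 A

For an ideal transformer I_in/I_out = N_out/N_in, so I_in = 0.00485 × 765/90 = 0.0412 A.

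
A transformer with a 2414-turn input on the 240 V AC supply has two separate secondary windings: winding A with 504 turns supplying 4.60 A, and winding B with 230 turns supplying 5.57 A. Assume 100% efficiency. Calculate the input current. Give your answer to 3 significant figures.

I_in ≈ 1.49 A

V_A = 240 × 504/2414 = 50.108 V; V_B = 240 × 230/2414 = 22.867 V.
P_out = V_A I_A + V_B I_B = 50.108×4.60 + 22.867×5.57 = 230.50 + 127.37 = 357.86 W.
Ideal ⇒ P_in = P_out, so I_in = P_out/V_in = 357.86/240 = 1.49 A.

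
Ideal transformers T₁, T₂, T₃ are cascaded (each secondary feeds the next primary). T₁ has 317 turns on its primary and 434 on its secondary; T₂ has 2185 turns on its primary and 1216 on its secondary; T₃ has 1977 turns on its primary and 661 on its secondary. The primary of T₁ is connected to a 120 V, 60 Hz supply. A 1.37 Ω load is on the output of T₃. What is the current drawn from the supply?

Secondary of T₁: V = 120.00 × 434/317 = 164.29 V.
Secondary of T₂: V = 164.29 × 1216/2185 = 91.431 V.
Secondary of T₃: V = 91.431 × 661/1977 = 30.570 V.
I_load = 30.570/1.37 = 22.314 A, so P_out = 30.570 × 22.314 = 682.11 W.
All ideal ⇒ P_in = P_out, so I_supply = 682.11/120 = 5.68 A.

I_supply ≈ 5.68 A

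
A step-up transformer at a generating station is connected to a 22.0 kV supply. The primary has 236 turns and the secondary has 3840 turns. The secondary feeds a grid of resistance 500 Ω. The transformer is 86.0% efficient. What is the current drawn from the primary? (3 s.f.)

I_p ≈ 13500 A

V_s = 22000 × 3840/236 = 357970 V.
I_s = V_s/R = 357970/500 = 715.93 A.
P_out = V_s I_s = 357970 × 715.93 = 2.5628×10^8 W.
P_in = P_out/η = 2.5628×10^8/0.860 = 2.9800×10^8 W.
I_p = P_in/V_p = 2.9800×10^8/22000 = 13500 A.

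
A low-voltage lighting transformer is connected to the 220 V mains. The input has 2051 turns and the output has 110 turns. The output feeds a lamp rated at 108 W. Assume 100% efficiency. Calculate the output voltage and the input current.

V_out ≈ 11.8 V, I_in ≈ 0.491 A

V_out = V_in × N_out/N_in = 220 × 110/2051 = 11.799 V.
I_out = P/V_out = 108/11.799 = 9.1532 A.
I_in = I_out × N_out/N_in = 9.1532 × 110/2051 = 0.491 A.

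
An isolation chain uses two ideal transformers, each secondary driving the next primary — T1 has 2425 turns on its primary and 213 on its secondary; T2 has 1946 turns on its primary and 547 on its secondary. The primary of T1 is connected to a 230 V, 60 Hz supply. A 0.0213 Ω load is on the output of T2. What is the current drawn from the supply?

I_supply ≈ 6.58 A

Secondary of T1: V = 230.00 × 213/2425 = 20.202 V.
Secondary of T2: V = 20.202 × 547/1946 = 5.6786 V.
I_load = 5.6786/0.0213 = 266.60 A, so P_out = 5.6786 × 266.60 = 1513.9 W.
All ideal ⇒ P_in = P_out, so I_supply = 1513.9/230 = 6.58 A.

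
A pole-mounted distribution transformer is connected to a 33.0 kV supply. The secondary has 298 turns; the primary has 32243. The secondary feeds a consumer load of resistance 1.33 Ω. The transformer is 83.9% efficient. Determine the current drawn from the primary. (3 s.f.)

V_s = 33000 × 298/32243 = 305.00 V.
I_s = V_s/R = 305.00/1.33 = 229.32 A.
P_out = V_s I_s = 305.00 × 229.32 = 69942 W.
P_in = P_out/η = 69942/0.839 = 83363 W.
I_p = P_in/V_p = 83363/33000 = 2.53 A.

I_p ≈ 2.53 A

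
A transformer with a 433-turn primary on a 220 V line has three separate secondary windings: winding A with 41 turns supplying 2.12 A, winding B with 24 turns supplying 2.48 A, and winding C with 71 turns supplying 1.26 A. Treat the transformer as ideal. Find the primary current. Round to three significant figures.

I_p ≈ 0.545 A

V_A = 220 × 41/433 = 20.831 V; V_B = 220 × 24/433 = 12.194 V; V_C = 220 × 71/433 = 36.074 V.
P_out = V_A I_A + V_B I_B + V_C I_C = 20.831×2.12 + 12.194×2.48 + 36.074×1.26 = 44.163 + 30.241 + 45.453 = 119.86 W.
Ideal ⇒ P_in = P_out, so I_p = P_out/V_p = 119.86/220 = 0.545 A.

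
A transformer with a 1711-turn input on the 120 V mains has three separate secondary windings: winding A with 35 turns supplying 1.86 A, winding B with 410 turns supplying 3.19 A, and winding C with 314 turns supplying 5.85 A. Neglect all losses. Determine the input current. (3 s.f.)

V_A = 120 × 35/1711 = 2.4547 V; V_B = 120 × 410/1711 = 28.755 V; V_C = 120 × 314/1711 = 22.022 V.
P_out = V_A I_A + V_B I_B + V_C I_C = 2.4547×1.86 + 28.755×3.19 + 22.022×5.85 = 4.5658 + 91.729 + 128.83 = 225.12 W.
Ideal ⇒ P_in = P_out, so I_in = P_out/V_in = 225.12/120 = 1.88 A.

I_in ≈ 1.88 A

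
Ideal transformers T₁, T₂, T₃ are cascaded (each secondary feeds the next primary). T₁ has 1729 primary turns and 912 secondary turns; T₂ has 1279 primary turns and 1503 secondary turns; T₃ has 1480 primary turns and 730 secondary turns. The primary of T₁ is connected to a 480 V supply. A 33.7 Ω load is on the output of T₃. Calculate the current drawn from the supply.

I_supply ≈ 1.33 A

Secondary of T₁: V = 480.00 × 912/1729 = 253.19 V.
Secondary of T₂: V = 253.19 × 1503/1279 = 297.53 V.
Secondary of T₃: V = 297.53 × 730/1480 = 146.75 V.
I_load = 146.75/33.7 = 4.3547 A, so P_out = 146.75 × 4.3547 = 639.07 W.
All ideal ⇒ P_in = P_out, so I_supply = 639.07/480 = 1.33 A.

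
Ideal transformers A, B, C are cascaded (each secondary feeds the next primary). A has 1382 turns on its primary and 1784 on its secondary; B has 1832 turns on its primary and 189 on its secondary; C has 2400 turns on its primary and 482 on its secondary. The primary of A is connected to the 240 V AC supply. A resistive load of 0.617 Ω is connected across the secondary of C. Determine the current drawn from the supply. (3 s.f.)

After A: V = 240.00 × 1784/1382 = 309.81 V.
After B: V = 309.81 × 189/1832 = 31.962 V.
After C: V = 31.962 × 482/2400 = 6.4190 V.
I_load = 6.4190/0.617 = 10.404 A, so P_out = 6.4190 × 10.404 = 66.781 W.
All ideal ⇒ P_in = P_out, so I_supply = 66.781/240 = 0.278 A.

I_supply ≈ 0.278 A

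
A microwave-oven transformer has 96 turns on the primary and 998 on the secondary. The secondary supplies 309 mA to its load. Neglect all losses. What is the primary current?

I_p ≈ 3.21 A

For an ideal transformer I_p/I_s = N_s/N_p, so I_p = 0.309 × 998/96 = 3.21 A.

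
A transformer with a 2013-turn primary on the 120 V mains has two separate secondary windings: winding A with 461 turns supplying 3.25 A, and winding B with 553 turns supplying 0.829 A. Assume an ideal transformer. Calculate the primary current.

V_A = 120 × 461/2013 = 27.481 V; V_B = 120 × 553/2013 = 32.966 V.
P_out = V_A I_A + V_B I_B = 27.481×3.25 + 32.966×0.829 = 89.314 + 27.329 = 116.64 W.
Ideal ⇒ P_in = P_out, so I_p = P_out/V_p = 116.64/120 = 0.972 A.

I_p ≈ 0.972 A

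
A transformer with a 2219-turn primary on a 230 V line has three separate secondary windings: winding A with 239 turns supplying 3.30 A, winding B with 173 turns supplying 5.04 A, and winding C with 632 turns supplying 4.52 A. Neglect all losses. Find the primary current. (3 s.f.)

I_p ≈ 2.04 A

V_A = 230 × 239/2219 = 24.772 V; V_B = 230 × 173/2219 = 17.932 V; V_C = 230 × 632/2219 = 65.507 V.
P_out = V_A I_A + V_B I_B + V_C I_C = 24.772×3.30 + 17.932×5.04 + 65.507×4.52 = 81.749 + 90.375 + 296.09 = 468.22 W.
Ideal ⇒ P_in = P_out, so I_p = P_out/V_p = 468.22/230 = 2.04 A.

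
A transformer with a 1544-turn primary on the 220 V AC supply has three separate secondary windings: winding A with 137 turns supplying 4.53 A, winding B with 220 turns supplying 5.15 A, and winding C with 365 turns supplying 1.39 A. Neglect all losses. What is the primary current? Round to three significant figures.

V_A = 220 × 137/1544 = 19.521 V; V_B = 220 × 220/1544 = 31.347 V; V_C = 220 × 365/1544 = 52.008 V.
P_out = V_A I_A + V_B I_B + V_C I_C = 19.521×4.53 + 31.347×5.15 + 52.008×1.39 = 88.429 + 161.44 + 72.291 = 322.16 W.
Ideal ⇒ P_in = P_out, so I_p = P_out/V_p = 322.16/220 = 1.46 A.

I_p ≈ 1.46 A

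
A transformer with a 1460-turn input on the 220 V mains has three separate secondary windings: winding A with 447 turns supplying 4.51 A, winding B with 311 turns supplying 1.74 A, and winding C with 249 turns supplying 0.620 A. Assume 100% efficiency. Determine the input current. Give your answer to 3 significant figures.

I_in ≈ 1.86 A

V_A = 220 × 447/1460 = 67.356 V; V_B = 220 × 311/1460 = 46.863 V; V_C = 220 × 249/1460 = 37.521 V.
P_out = V_A I_A + V_B I_B + V_C I_C = 67.356×4.51 + 46.863×1.74 + 37.521×0.620 = 303.78 + 81.542 + 23.263 = 408.58 W.
Ideal ⇒ P_in = P_out, so I_in = P_out/V_in = 408.58/220 = 1.86 A.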